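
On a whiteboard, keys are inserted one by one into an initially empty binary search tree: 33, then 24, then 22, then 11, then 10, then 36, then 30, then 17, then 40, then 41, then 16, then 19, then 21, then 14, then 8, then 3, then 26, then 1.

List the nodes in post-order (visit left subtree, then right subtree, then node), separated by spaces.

1 3 8 10 14 16 21 19 17 11 22 26 30 24 41 40 36 33

33: root
24: left child of 33 (depth 1)
22: left child of 24 (depth 2)
11: left child of 22 (depth 3)
10: left child of 11 (depth 4)
36: right child of 33 (depth 1)
30: right child of 24 (depth 2)
17: right child of 11 (depth 4)
40: right child of 36 (depth 2)
41: right child of 40 (depth 3)
16: left child of 17 (depth 5)
19: right child of 17 (depth 5)
21: right child of 19 (depth 6)
14: left child of 16 (depth 6)
8: left child of 10 (depth 5)
3: left child of 8 (depth 6)
26: left child of 30 (depth 3)
1: left child of 3 (depth 7)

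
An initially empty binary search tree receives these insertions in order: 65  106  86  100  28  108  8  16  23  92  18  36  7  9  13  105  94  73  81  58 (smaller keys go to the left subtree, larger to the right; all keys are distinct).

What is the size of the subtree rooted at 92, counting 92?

Insert 65: tree is empty, so 65 becomes the root.
Insert 106: 106 > 65 → go right. Place as right child of 65.
Insert 86: 86 > 65 → go right; 86 < 106 → go left. Place as left child of 106.
Insert 100: 100 > 65 → go right; 100 < 106 → go left; 100 > 86 → go right. Place as right child of 86.
Insert 28: 28 < 65 → go left. Place as left child of 65.
Insert 108: 108 > 65 → go right; 108 > 106 → go right. Place as right child of 106.
Insert 8: 8 < 65 → go left; 8 < 28 → go left. Place as left child of 28.
Insert 16: 16 < 65 → go left; 16 < 28 → go left; 16 > 8 → go right. Place as right child of 8.
Insert 23: 23 < 65 → go left; 23 < 28 → go left; 23 > 8 → go right; 23 > 16 → go right. Place as right child of 16.
Insert 92: 92 > 65 → go right; 92 < 106 → go left; 92 > 86 → go right; 92 < 100 → go left. Place as left child of 100.
Insert 18: 18 < 65 → go left; 18 < 28 → go left; 18 > 8 → go right; 18 > 16 → go right; 18 < 23 → go left. Place as left child of 23.
Insert 36: 36 < 65 → go left; 36 > 28 → go right. Place as right child of 28.
Insert 7: 7 < 65 → go left; 7 < 28 → go left; 7 < 8 → go left. Place as left child of 8.
Insert 9: 9 < 65 → go left; 9 < 28 → go left; 9 > 8 → go right; 9 < 16 → go left. Place as left child of 16.
Insert 13: 13 < 65 → go left; 13 < 28 → go left; 13 > 8 → go right; 13 < 16 → go left; 13 > 9 → go right. Place as right child of 9.
Insert 105: 105 > 65 → go right; 105 < 106 → go left; 105 > 86 → go right; 105 > 100 → go right. Place as right child of 100.
Insert 94: 94 > 65 → go right; 94 < 106 → go left; 94 > 86 → go right; 94 < 100 → go left; 94 > 92 → go right. Place as right child of 92.
Insert 73: 73 > 65 → go right; 73 < 106 → go left; 73 < 86 → go left. Place as left child of 86.
Insert 81: 81 > 65 → go right; 81 < 106 → go left; 81 < 86 → go left; 81 > 73 → go right. Place as right child of 73.
Insert 58: 58 < 65 → go left; 58 > 28 → go right; 58 > 36 → go right. Place as right child of 36.

Subtree rooted at 92 contains: 92, 94 — 2 nodes.

2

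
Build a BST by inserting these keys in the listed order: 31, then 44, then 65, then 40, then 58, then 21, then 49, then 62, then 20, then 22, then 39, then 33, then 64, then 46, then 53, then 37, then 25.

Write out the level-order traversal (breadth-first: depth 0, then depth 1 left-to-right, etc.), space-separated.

31 21 44 20 22 40 65 25 39 58 33 49 62 37 46 53 64

31: root
44: right child of 31 (depth 1)
65: right child of 44 (depth 2)
40: left child of 44 (depth 2)
58: left child of 65 (depth 3)
21: left child of 31 (depth 1)
49: left child of 58 (depth 4)
62: right child of 58 (depth 4)
20: left child of 21 (depth 2)
22: right child of 21 (depth 2)
39: left child of 40 (depth 3)
33: left child of 39 (depth 4)
64: right child of 62 (depth 5)
46: left child of 49 (depth 5)
53: right child of 49 (depth 5)
37: right child of 33 (depth 5)
25: right child of 22 (depth 3)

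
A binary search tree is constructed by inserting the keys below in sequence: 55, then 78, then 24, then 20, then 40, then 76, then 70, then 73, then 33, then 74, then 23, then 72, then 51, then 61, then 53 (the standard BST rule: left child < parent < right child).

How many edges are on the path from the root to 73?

Insert 55: tree is empty, so 55 becomes the root.
Insert 78: 78 > 55 → go right. Place as right child of 55.
Insert 24: 24 < 55 → go left. Place as left child of 55.
Insert 20: 20 < 55 → go left; 20 < 24 → go left. Place as left child of 24.
Insert 40: 40 < 55 → go left; 40 > 24 → go right. Place as right child of 24.
Insert 76: 76 > 55 → go right; 76 < 78 → go left. Place as left child of 78.
Insert 70: 70 > 55 → go right; 70 < 78 → go left; 70 < 76 → go left. Place as left child of 76.
Insert 73: 73 > 55 → go right; 73 < 78 → go left; 73 < 76 → go left; 73 > 70 → go right. Place as right child of 70.
Insert 33: 33 < 55 → go left; 33 > 24 → go right; 33 < 40 → go left. Place as left child of 40.
Insert 74: 74 > 55 → go right; 74 < 78 → go left; 74 < 76 → go left; 74 > 70 → go right; 74 > 73 → go right. Place as right child of 73.
Insert 23: 23 < 55 → go left; 23 < 24 → go left; 23 > 20 → go right. Place as right child of 20.
Insert 72: 72 > 55 → go right; 72 < 78 → go left; 72 < 76 → go left; 72 > 70 → go right; 72 < 73 → go left. Place as left child of 73.
Insert 51: 51 < 55 → go left; 51 > 24 → go right; 51 > 40 → go right. Place as right child of 40.
Insert 61: 61 > 55 → go right; 61 < 78 → go left; 61 < 76 → go left; 61 < 70 → go left. Place as left child of 70.
Insert 53: 53 < 55 → go left; 53 > 24 → go right; 53 > 40 → go right; 53 > 51 → go right. Place as right child of 51.

Path to 73: 55 → 78 → 76 → 70 → 73, which is 4 edges.

4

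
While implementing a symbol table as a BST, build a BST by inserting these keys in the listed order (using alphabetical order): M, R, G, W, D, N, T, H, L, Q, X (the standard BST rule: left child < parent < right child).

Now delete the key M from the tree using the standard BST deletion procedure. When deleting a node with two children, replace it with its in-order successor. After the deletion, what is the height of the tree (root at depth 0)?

Insert M: tree is empty, so M becomes the root.
Insert R: R > M → go right. Place as right child of M.
Insert G: G < M → go left. Place as left child of M.
Insert W: W > M → go right; W > R → go right. Place as right child of R.
Insert D: D < M → go left; D < G → go left. Place as left child of G.
Insert N: N > M → go right; N < R → go left. Place as left child of R.
Insert T: T > M → go right; T > R → go right; T < W → go left. Place as left child of W.
Insert H: H < M → go left; H > G → go right. Place as right child of G.
Insert L: L < M → go left; L > G → go right; L > H → go right. Place as right child of H.
Insert Q: Q > M → go right; Q < R → go left; Q > N → go right. Place as right child of N.
Insert X: X > M → go right; X > R → go right; X > W → go right. Place as right child of W.

Delete M (two children — replace with in-order successor).
After deletion, deepest node is T at depth 3.

3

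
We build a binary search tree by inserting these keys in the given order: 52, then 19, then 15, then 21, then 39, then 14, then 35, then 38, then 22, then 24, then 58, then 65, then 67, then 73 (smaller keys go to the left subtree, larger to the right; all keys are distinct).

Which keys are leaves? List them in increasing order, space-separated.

14 24 38 73

52: root
19: left child of 52 (depth 1)
15: left child of 19 (depth 2)
21: right child of 19 (depth 2)
39: right child of 21 (depth 3)
14: left child of 15 (depth 3)
35: left child of 39 (depth 4)
38: right child of 35 (depth 5)
22: left child of 35 (depth 5)
24: right child of 22 (depth 6)
58: right child of 52 (depth 1)
65: right child of 58 (depth 2)
67: right child of 65 (depth 3)
73: right child of 67 (depth 4)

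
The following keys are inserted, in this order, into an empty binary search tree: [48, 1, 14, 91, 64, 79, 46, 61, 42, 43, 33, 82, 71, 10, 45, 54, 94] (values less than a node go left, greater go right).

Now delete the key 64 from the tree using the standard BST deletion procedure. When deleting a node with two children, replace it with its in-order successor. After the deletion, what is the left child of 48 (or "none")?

Insert 48: tree is empty, so 48 becomes the root.
Insert 1: 1 < 48 → go left. Place as left child of 48.
Insert 14: 14 < 48 → go left; 14 > 1 → go right. Place as right child of 1.
Insert 91: 91 > 48 → go right. Place as right child of 48.
Insert 64: 64 > 48 → go right; 64 < 91 → go left. Place as left child of 91.
Insert 79: 79 > 48 → go right; 79 < 91 → go left; 79 > 64 → go right. Place as right child of 64.
Insert 46: 46 < 48 → go left; 46 > 1 → go right; 46 > 14 → go right. Place as right child of 14.
Insert 61: 61 > 48 → go right; 61 < 91 → go left; 61 < 64 → go left. Place as left child of 64.
Insert 42: 42 < 48 → go left; 42 > 1 → go right; 42 > 14 → go right; 42 < 46 → go left. Place as left child of 46.
Insert 43: 43 < 48 → go left; 43 > 1 → go right; 43 > 14 → go right; 43 < 46 → go left; 43 > 42 → go right. Place as right child of 42.
Insert 33: 33 < 48 → go left; 33 > 1 → go right; 33 > 14 → go right; 33 < 46 → go left; 33 < 42 → go left. Place as left child of 42.
Insert 82: 82 > 48 → go right; 82 < 91 → go left; 82 > 64 → go right; 82 > 79 → go right. Place as right child of 79.
Insert 71: 71 > 48 → go right; 71 < 91 → go left; 71 > 64 → go right; 71 < 79 → go left. Place as left child of 79.
Insert 10: 10 < 48 → go left; 10 > 1 → go right; 10 < 14 → go left. Place as left child of 14.
Insert 45: 45 < 48 → go left; 45 > 1 → go right; 45 > 14 → go right; 45 < 46 → go left; 45 > 42 → go right; 45 > 43 → go right. Place as right child of 43.
Insert 54: 54 > 48 → go right; 54 < 91 → go left; 54 < 64 → go left; 54 < 61 → go left. Place as left child of 61.
Insert 94: 94 > 48 → go right; 94 > 91 → go right. Place as right child of 91.

Delete 64 (two children — replace with in-order successor).
After deletion, 48's left child: 1.

1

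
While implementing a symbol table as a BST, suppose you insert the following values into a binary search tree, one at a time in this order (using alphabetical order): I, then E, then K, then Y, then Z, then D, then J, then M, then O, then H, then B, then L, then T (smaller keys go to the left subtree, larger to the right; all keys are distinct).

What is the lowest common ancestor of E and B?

Resulting structure (node: left, right):
  I: L=E, R=K
  E: L=D, R=H
  K: L=J, R=Y
  Y: L=M, R=Z
  Z: L=–, R=–
  D: L=B, R=–
  J: L=–, R=–
  M: L=L, R=O
  O: L=–, R=T
  H: L=–, R=–
  B: L=–, R=–
  L: L=–, R=–
  T: L=–, R=–

Path to E: I → E
Path to B: I → E → D → B
E lies on both paths and is an ancestor of the other node.

E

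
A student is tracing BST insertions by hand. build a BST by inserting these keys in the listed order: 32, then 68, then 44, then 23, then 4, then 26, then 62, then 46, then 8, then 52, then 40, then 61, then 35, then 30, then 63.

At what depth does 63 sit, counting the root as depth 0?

4

32: root
68: right child of 32 (depth 1)
44: left child of 68 (depth 2)
23: left child of 32 (depth 1)
4: left child of 23 (depth 2)
26: right child of 23 (depth 2)
62: right child of 44 (depth 3)
46: left child of 62 (depth 4)
8: right child of 4 (depth 3)
52: right child of 46 (depth 5)
40: left child of 44 (depth 3)
61: right child of 52 (depth 6)
35: left child of 40 (depth 4)
30: right child of 26 (depth 3)
63: right child of 62 (depth 4)

Path to 63: 32 → 68 → 44 → 62 → 63, which is 4 edges.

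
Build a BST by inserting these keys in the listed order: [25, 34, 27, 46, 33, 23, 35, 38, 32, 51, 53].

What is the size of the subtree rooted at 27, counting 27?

3

Insert 25: tree is empty, so 25 becomes the root.
Insert 34: 34 > 25 → go right. Place as right child of 25.
Insert 27: 27 > 25 → go right; 27 < 34 → go left. Place as left child of 34.
Insert 46: 46 > 25 → go right; 46 > 34 → go right. Place as right child of 34.
Insert 33: 33 > 25 → go right; 33 < 34 → go left; 33 > 27 → go right. Place as right child of 27.
Insert 23: 23 < 25 → go left. Place as left child of 25.
Insert 35: 35 > 25 → go right; 35 > 34 → go right; 35 < 46 → go left. Place as left child of 46.
Insert 38: 38 > 25 → go right; 38 > 34 → go right; 38 < 46 → go left; 38 > 35 → go right. Place as right child of 35.
Insert 32: 32 > 25 → go right; 32 < 34 → go left; 32 > 27 → go right; 32 < 33 → go left. Place as left child of 33.
Insert 51: 51 > 25 → go right; 51 > 34 → go right; 51 > 46 → go right. Place as right child of 46.
Insert 53: 53 > 25 → go right; 53 > 34 → go right; 53 > 46 → go right; 53 > 51 → go right. Place as right child of 51.

Subtree rooted at 27 contains: 27, 33, 32 — 3 nodes.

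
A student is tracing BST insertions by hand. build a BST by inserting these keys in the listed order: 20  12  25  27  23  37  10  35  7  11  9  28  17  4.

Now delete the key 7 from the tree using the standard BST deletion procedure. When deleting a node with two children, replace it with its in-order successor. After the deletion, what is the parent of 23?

25

Insert 20: tree is empty, so 20 becomes the root.
Insert 12: 12 < 20 → go left. Place as left child of 20.
Insert 25: 25 > 20 → go right. Place as right child of 20.
Insert 27: 27 > 20 → go right; 27 > 25 → go right. Place as right child of 25.
Insert 23: 23 > 20 → go right; 23 < 25 → go left. Place as left child of 25.
Insert 37: 37 > 20 → go right; 37 > 25 → go right; 37 > 27 → go right. Place as right child of 27.
Insert 10: 10 < 20 → go left; 10 < 12 → go left. Place as left child of 12.
Insert 35: 35 > 20 → go right; 35 > 25 → go right; 35 > 27 → go right; 35 < 37 → go left. Place as left child of 37.
Insert 7: 7 < 20 → go left; 7 < 12 → go left; 7 < 10 → go left. Place as left child of 10.
Insert 11: 11 < 20 → go left; 11 < 12 → go left; 11 > 10 → go right. Place as right child of 10.
Insert 9: 9 < 20 → go left; 9 < 12 → go left; 9 < 10 → go left; 9 > 7 → go right. Place as right child of 7.
Insert 28: 28 > 20 → go right; 28 > 25 → go right; 28 > 27 → go right; 28 < 37 → go left; 28 < 35 → go left. Place as left child of 35.
Insert 17: 17 < 20 → go left; 17 > 12 → go right. Place as right child of 12.
Insert 4: 4 < 20 → go left; 4 < 12 → go left; 4 < 10 → go left; 4 < 7 → go left. Place as left child of 7.

Delete 7 (two children — replace with in-order successor).
After deletion, 23's parent is 25.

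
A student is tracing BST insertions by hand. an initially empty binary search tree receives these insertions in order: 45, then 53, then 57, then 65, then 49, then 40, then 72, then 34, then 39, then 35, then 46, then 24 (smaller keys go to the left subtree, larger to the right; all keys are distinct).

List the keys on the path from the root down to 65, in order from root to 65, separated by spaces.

Insert 45: tree is empty, so 45 becomes the root.
Insert 53: 53 > 45 → go right. Place as right child of 45.
Insert 57: 57 > 45 → go right; 57 > 53 → go right. Place as right child of 53.
Insert 65: 65 > 45 → go right; 65 > 53 → go right; 65 > 57 → go right. Place as right child of 57.
Insert 49: 49 > 45 → go right; 49 < 53 → go left. Place as left child of 53.
Insert 40: 40 < 45 → go left. Place as left child of 45.
Insert 72: 72 > 45 → go right; 72 > 53 → go right; 72 > 57 → go right; 72 > 65 → go right. Place as right child of 65.
Insert 34: 34 < 45 → go left; 34 < 40 → go left. Place as left child of 40.
Insert 39: 39 < 45 → go left; 39 < 40 → go left; 39 > 34 → go right. Place as right child of 34.
Insert 35: 35 < 45 → go left; 35 < 40 → go left; 35 > 34 → go right; 35 < 39 → go left. Place as left child of 39.
Insert 46: 46 > 45 → go right; 46 < 53 → go left; 46 < 49 → go left. Place as left child of 49.
Insert 24: 24 < 45 → go left; 24 < 40 → go left; 24 < 34 → go left. Place as left child of 34.

45 53 57 65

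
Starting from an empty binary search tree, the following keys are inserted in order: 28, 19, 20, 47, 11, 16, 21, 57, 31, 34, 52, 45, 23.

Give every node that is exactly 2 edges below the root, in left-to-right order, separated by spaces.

11 20 31 57

Resulting structure (node: left, right):
  28: L=19, R=47
  19: L=11, R=20
  20: L=–, R=21
  47: L=31, R=57
  11: L=–, R=16
  16: L=–, R=–
  21: L=–, R=23
  57: L=52, R=–
  31: L=–, R=34
  34: L=–, R=45
  52: L=–, R=–
  45: L=–, R=–
  23: L=–, R=–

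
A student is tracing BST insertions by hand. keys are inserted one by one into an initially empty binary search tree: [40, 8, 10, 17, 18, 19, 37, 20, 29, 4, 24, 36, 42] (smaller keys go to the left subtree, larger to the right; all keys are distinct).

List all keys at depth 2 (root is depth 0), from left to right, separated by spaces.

Insert 40: tree is empty, so 40 becomes the root.
Insert 8: 8 < 40 → go left. Place as left child of 40.
Insert 10: 10 < 40 → go left; 10 > 8 → go right. Place as right child of 8.
Insert 17: 17 < 40 → go left; 17 > 8 → go right; 17 > 10 → go right. Place as right child of 10.
Insert 18: 18 < 40 → go left; 18 > 8 → go right; 18 > 10 → go right; 18 > 17 → go right. Place as right child of 17.
Insert 19: 19 < 40 → go left; 19 > 8 → go right; 19 > 10 → go right; 19 > 17 → go right; 19 > 18 → go right. Place as right child of 18.
Insert 37: 37 < 40 → go left; 37 > 8 → go right; 37 > 10 → go right; 37 > 17 → go right; 37 > 18 → go right; 37 > 19 → go right. Place as right child of 19.
Insert 20: 20 < 40 → go left; 20 > 8 → go right; 20 > 10 → go right; 20 > 17 → go right; 20 > 18 → go right; 20 > 19 → go right; 20 < 37 → go left. Place as left child of 37.
Insert 29: 29 < 40 → go left; 29 > 8 → go right; 29 > 10 → go right; 29 > 17 → go right; 29 > 18 → go right; 29 > 19 → go right; 29 < 37 → go left; 29 > 20 → go right. Place as right child of 20.
Insert 4: 4 < 40 → go left; 4 < 8 → go left. Place as left child of 8.
Insert 24: 24 < 40 → go left; 24 > 8 → go right; 24 > 10 → go right; 24 > 17 → go right; 24 > 18 → go right; 24 > 19 → go right; 24 < 37 → go left; 24 > 20 → go right; 24 < 29 → go left. Place as left child of 29.
Insert 36: 36 < 40 → go left; 36 > 8 → go right; 36 > 10 → go right; 36 > 17 → go right; 36 > 18 → go right; 36 > 19 → go right; 36 < 37 → go left; 36 > 20 → go right; 36 > 29 → go right. Place as right child of 29.
Insert 42: 42 > 40 → go right. Place as right child of 40.

4 10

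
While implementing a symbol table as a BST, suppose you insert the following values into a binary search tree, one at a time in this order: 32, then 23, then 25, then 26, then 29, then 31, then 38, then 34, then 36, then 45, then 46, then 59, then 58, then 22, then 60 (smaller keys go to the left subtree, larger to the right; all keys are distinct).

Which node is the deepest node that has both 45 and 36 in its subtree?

Resulting structure (node: left, right):
  32: L=23, R=38
  23: L=22, R=25
  25: L=–, R=26
  26: L=–, R=29
  29: L=–, R=31
  31: L=–, R=–
  38: L=34, R=45
  34: L=–, R=36
  36: L=–, R=–
  45: L=–, R=46
  46: L=–, R=59
  59: L=58, R=60
  58: L=–, R=–
  22: L=–, R=–
  60: L=–, R=–

Path to 45: 32 → 38 → 45
Path to 36: 32 → 38 → 34 → 36
The paths share a prefix ending at 38, then split left and right.

38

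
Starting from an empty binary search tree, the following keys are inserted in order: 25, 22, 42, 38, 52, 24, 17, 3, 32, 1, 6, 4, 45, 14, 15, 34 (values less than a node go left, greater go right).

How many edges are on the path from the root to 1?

4

Insert 25: tree is empty, so 25 becomes the root.
Insert 22: 22 < 25 → go left. Place as left child of 25.
Insert 42: 42 > 25 → go right. Place as right child of 25.
Insert 38: 38 > 25 → go right; 38 < 42 → go left. Place as left child of 42.
Insert 52: 52 > 25 → go right; 52 > 42 → go right. Place as right child of 42.
Insert 24: 24 < 25 → go left; 24 > 22 → go right. Place as right child of 22.
Insert 17: 17 < 25 → go left; 17 < 22 → go left. Place as left child of 22.
Insert 3: 3 < 25 → go left; 3 < 22 → go left; 3 < 17 → go left. Place as left child of 17.
Insert 32: 32 > 25 → go right; 32 < 42 → go left; 32 < 38 → go left. Place as left child of 38.
Insert 1: 1 < 25 → go left; 1 < 22 → go left; 1 < 17 → go left; 1 < 3 → go left. Place as left child of 3.
Insert 6: 6 < 25 → go left; 6 < 22 → go left; 6 < 17 → go left; 6 > 3 → go right. Place as right child of 3.
Insert 4: 4 < 25 → go left; 4 < 22 → go left; 4 < 17 → go left; 4 > 3 → go right; 4 < 6 → go left. Place as left child of 6.
Insert 45: 45 > 25 → go right; 45 > 42 → go right; 45 < 52 → go left. Place as left child of 52.
Insert 14: 14 < 25 → go left; 14 < 22 → go left; 14 < 17 → go left; 14 > 3 → go right; 14 > 6 → go right. Place as right child of 6.
Insert 15: 15 < 25 → go left; 15 < 22 → go left; 15 < 17 → go left; 15 > 3 → go right; 15 > 6 → go right; 15 > 14 → go right. Place as right child of 14.
Insert 34: 34 > 25 → go right; 34 < 42 → go left; 34 < 38 → go left; 34 > 32 → go right. Place as right child of 32.

Path to 1: 25 → 22 → 17 → 3 → 1, which is 4 edges.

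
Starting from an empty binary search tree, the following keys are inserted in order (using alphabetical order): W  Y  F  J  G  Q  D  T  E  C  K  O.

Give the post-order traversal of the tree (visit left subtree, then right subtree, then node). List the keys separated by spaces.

C E D G O K T Q J F Y W

Insert W: tree is empty, so W becomes the root.
Insert Y: Y > W → go right. Place as right child of W.
Insert F: F < W → go left. Place as left child of W.
Insert J: J < W → go left; J > F → go right. Place as right child of F.
Insert G: G < W → go left; G > F → go right; G < J → go left. Place as left child of J.
Insert Q: Q < W → go left; Q > F → go right; Q > J → go right. Place as right child of J.
Insert D: D < W → go left; D < F → go left. Place as left child of F.
Insert T: T < W → go left; T > F → go right; T > J → go right; T > Q → go right. Place as right child of Q.
Insert E: E < W → go left; E < F → go left; E > D → go right. Place as right child of D.
Insert C: C < W → go left; C < F → go left; C < D → go left. Place as left child of D.
Insert K: K < W → go left; K > F → go right; K > J → go right; K < Q → go left. Place as left child of Q.
Insert O: O < W → go left; O > F → go right; O > J → go right; O < Q → go left; O > K → go right. Place as right child of K.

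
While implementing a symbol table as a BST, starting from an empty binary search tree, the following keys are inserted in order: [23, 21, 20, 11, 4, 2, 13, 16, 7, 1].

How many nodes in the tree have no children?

23: root
21: left child of 23 (depth 1)
20: left child of 21 (depth 2)
11: left child of 20 (depth 3)
4: left child of 11 (depth 4)
2: left child of 4 (depth 5)
13: right child of 11 (depth 4)
16: right child of 13 (depth 5)
7: right child of 4 (depth 5)
1: left child of 2 (depth 6)

Leaves: 1, 7, 16 — 3 in total.

3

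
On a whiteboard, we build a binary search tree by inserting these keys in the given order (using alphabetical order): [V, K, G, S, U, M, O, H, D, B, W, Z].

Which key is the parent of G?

K

Resulting structure (node: left, right):
  V: L=K, R=W
  K: L=G, R=S
  G: L=D, R=H
  S: L=M, R=U
  U: L=–, R=–
  M: L=–, R=O
  O: L=–, R=–
  H: L=–, R=–
  D: L=B, R=–
  B: L=–, R=–
  W: L=–, R=Z
  Z: L=–, R=–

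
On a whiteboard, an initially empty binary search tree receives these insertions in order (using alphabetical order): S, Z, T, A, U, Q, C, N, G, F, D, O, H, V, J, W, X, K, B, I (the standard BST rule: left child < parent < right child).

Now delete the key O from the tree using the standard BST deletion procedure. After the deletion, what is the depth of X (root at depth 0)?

6

S: root
Z: right child of S (depth 1)
T: left child of Z (depth 2)
A: left child of S (depth 1)
U: right child of T (depth 3)
Q: right child of A (depth 2)
C: left child of Q (depth 3)
N: right child of C (depth 4)
G: left child of N (depth 5)
F: left child of G (depth 6)
D: left child of F (depth 7)
O: right child of N (depth 5)
H: right child of G (depth 6)
V: right child of U (depth 4)
J: right child of H (depth 7)
W: right child of V (depth 5)
X: right child of W (depth 6)
K: right child of J (depth 8)
B: left child of C (depth 4)
I: left child of J (depth 8)

Delete O (at most one child — splice it out).
After deletion, path to X: S → Z → T → U → V → W → X.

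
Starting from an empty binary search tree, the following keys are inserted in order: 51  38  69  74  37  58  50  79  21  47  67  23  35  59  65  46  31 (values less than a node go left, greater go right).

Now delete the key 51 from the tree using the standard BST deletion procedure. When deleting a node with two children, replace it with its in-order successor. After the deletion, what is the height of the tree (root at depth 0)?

6

51: root
38: left child of 51 (depth 1)
69: right child of 51 (depth 1)
74: right child of 69 (depth 2)
37: left child of 38 (depth 2)
58: left child of 69 (depth 2)
50: right child of 38 (depth 2)
79: right child of 74 (depth 3)
21: left child of 37 (depth 3)
47: left child of 50 (depth 3)
67: right child of 58 (depth 3)
23: right child of 21 (depth 4)
35: right child of 23 (depth 5)
59: left child of 67 (depth 4)
65: right child of 59 (depth 5)
46: left child of 47 (depth 4)
31: left child of 35 (depth 6)

Delete 51 (two children — replace with in-order successor).
After deletion, deepest node is 31 at depth 6.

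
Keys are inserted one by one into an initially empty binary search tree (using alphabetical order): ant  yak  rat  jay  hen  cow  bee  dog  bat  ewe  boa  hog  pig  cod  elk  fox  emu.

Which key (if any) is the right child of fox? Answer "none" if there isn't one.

none

ant: root
yak: right child of ant (depth 1)
rat: left child of yak (depth 2)
jay: left child of rat (depth 3)
hen: left child of jay (depth 4)
cow: left child of hen (depth 5)
bee: left child of cow (depth 6)
dog: right child of cow (depth 6)
bat: left child of bee (depth 7)
ewe: right child of dog (depth 7)
boa: right child of bee (depth 7)
hog: right child of hen (depth 5)
pig: right child of jay (depth 4)
cod: right child of boa (depth 8)
elk: left child of ewe (depth 8)
fox: right child of ewe (depth 8)
emu: right child of elk (depth 9)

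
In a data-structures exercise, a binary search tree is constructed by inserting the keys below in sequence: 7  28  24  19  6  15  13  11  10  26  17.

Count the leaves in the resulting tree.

4

Insert 7: tree is empty, so 7 becomes the root.
Insert 28: 28 > 7 → go right. Place as right child of 7.
Insert 24: 24 > 7 → go right; 24 < 28 → go left. Place as left child of 28.
Insert 19: 19 > 7 → go right; 19 < 28 → go left; 19 < 24 → go left. Place as left child of 24.
Insert 6: 6 < 7 → go left. Place as left child of 7.
Insert 15: 15 > 7 → go right; 15 < 28 → go left; 15 < 24 → go left; 15 < 19 → go left. Place as left child of 19.
Insert 13: 13 > 7 → go right; 13 < 28 → go left; 13 < 24 → go left; 13 < 19 → go left; 13 < 15 → go left. Place as left child of 15.
Insert 11: 11 > 7 → go right; 11 < 28 → go left; 11 < 24 → go left; 11 < 19 → go left; 11 < 15 → go left; 11 < 13 → go left. Place as left child of 13.
Insert 10: 10 > 7 → go right; 10 < 28 → go left; 10 < 24 → go left; 10 < 19 → go left; 10 < 15 → go left; 10 < 13 → go left; 10 < 11 → go left. Place as left child of 11.
Insert 26: 26 > 7 → go right; 26 < 28 → go left; 26 > 24 → go right. Place as right child of 24.
Insert 17: 17 > 7 → go right; 17 < 28 → go left; 17 < 24 → go left; 17 < 19 → go left; 17 > 15 → go right. Place as right child of 15.

Leaves: 6, 10, 17, 26 — 4 in total.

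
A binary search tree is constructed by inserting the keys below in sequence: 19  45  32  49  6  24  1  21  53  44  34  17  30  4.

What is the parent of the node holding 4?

Resulting structure (node: left, right):
  19: L=6, R=45
  45: L=32, R=49
  32: L=24, R=44
  49: L=–, R=53
  6: L=1, R=17
  24: L=21, R=30
  1: L=–, R=4
  21: L=–, R=–
  53: L=–, R=–
  44: L=34, R=–
  34: L=–, R=–
  17: L=–, R=–
  30: L=–, R=–
  4: L=–, R=–

1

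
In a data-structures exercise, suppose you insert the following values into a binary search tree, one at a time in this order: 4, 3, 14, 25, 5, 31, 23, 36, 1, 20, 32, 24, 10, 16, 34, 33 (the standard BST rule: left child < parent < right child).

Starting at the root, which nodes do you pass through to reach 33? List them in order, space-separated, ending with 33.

4 14 25 31 36 32 34 33

4: root
3: left child of 4 (depth 1)
14: right child of 4 (depth 1)
25: right child of 14 (depth 2)
5: left child of 14 (depth 2)
31: right child of 25 (depth 3)
23: left child of 25 (depth 3)
36: right child of 31 (depth 4)
1: left child of 3 (depth 2)
20: left child of 23 (depth 4)
32: left child of 36 (depth 5)
24: right child of 23 (depth 4)
10: right child of 5 (depth 3)
16: left child of 20 (depth 5)
34: right child of 32 (depth 6)
33: left child of 34 (depth 7)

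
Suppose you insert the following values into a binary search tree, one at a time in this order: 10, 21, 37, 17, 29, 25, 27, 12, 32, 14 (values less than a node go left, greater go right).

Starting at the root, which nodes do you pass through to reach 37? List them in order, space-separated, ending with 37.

Resulting structure (node: left, right):
  10: L=–, R=21
  21: L=17, R=37
  37: L=29, R=–
  17: L=12, R=–
  29: L=25, R=32
  25: L=–, R=27
  27: L=–, R=–
  12: L=–, R=14
  32: L=–, R=–
  14: L=–, R=–

10 21 37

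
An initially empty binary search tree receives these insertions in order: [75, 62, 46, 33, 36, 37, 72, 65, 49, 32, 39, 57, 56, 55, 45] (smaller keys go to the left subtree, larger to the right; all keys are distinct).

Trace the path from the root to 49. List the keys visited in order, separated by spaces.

75 62 46 49

Resulting structure (node: left, right):
  75: L=62, R=–
  62: L=46, R=72
  46: L=33, R=49
  33: L=32, R=36
  36: L=–, R=37
  37: L=–, R=39
  72: L=65, R=–
  65: L=–, R=–
  49: L=–, R=57
  32: L=–, R=–
  39: L=–, R=45
  57: L=56, R=–
  56: L=55, R=–
  55: L=–, R=–
  45: L=–, R=–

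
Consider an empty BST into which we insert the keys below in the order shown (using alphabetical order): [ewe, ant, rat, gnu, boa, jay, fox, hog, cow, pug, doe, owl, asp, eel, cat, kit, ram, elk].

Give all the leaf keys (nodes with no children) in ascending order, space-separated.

Resulting structure (node: left, right):
  ewe: L=ant, R=rat
  ant: L=–, R=boa
  rat: L=gnu, R=–
  gnu: L=fox, R=jay
  boa: L=asp, R=cow
  jay: L=hog, R=pug
  fox: L=–, R=–
  hog: L=–, R=–
  cow: L=cat, R=doe
  pug: L=owl, R=ram
  doe: L=–, R=eel
  owl: L=kit, R=–
  asp: L=–, R=–
  eel: L=–, R=elk
  cat: L=–, R=–
  kit: L=–, R=–
  ram: L=–, R=–
  elk: L=–, R=–

asp cat elk fox hog kit ram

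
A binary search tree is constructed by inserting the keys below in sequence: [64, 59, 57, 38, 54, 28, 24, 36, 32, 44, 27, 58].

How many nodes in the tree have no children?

4

Insert 64: tree is empty, so 64 becomes the root.
Insert 59: 59 < 64 → go left. Place as left child of 64.
Insert 57: 57 < 64 → go left; 57 < 59 → go left. Place as left child of 59.
Insert 38: 38 < 64 → go left; 38 < 59 → go left; 38 < 57 → go left. Place as left child of 57.
Insert 54: 54 < 64 → go left; 54 < 59 → go left; 54 < 57 → go left; 54 > 38 → go right. Place as right child of 38.
Insert 28: 28 < 64 → go left; 28 < 59 → go left; 28 < 57 → go left; 28 < 38 → go left. Place as left child of 38.
Insert 24: 24 < 64 → go left; 24 < 59 → go left; 24 < 57 → go left; 24 < 38 → go left; 24 < 28 → go left. Place as left child of 28.
Insert 36: 36 < 64 → go left; 36 < 59 → go left; 36 < 57 → go left; 36 < 38 → go left; 36 > 28 → go right. Place as right child of 28.
Insert 32: 32 < 64 → go left; 32 < 59 → go left; 32 < 57 → go left; 32 < 38 → go left; 32 > 28 → go right; 32 < 36 → go left. Place as left child of 36.
Insert 44: 44 < 64 → go left; 44 < 59 → go left; 44 < 57 → go left; 44 > 38 → go right; 44 < 54 → go left. Place as left child of 54.
Insert 27: 27 < 64 → go left; 27 < 59 → go left; 27 < 57 → go left; 27 < 38 → go left; 27 < 28 → go left; 27 > 24 → go right. Place as right child of 24.
Insert 58: 58 < 64 → go left; 58 < 59 → go left; 58 > 57 → go right. Place as right child of 57.

Leaves: 27, 32, 44, 58 — 4 in total.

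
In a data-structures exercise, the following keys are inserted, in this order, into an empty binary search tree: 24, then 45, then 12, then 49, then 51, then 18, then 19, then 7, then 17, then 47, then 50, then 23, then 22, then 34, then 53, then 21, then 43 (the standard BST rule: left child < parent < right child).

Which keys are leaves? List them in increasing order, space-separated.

Resulting structure (node: left, right):
  24: L=12, R=45
  45: L=34, R=49
  12: L=7, R=18
  49: L=47, R=51
  51: L=50, R=53
  18: L=17, R=19
  19: L=–, R=23
  7: L=–, R=–
  17: L=–, R=–
  47: L=–, R=–
  50: L=–, R=–
  23: L=22, R=–
  22: L=21, R=–
  34: L=–, R=43
  53: L=–, R=–
  21: L=–, R=–
  43: L=–, R=–

7 17 21 43 47 50 53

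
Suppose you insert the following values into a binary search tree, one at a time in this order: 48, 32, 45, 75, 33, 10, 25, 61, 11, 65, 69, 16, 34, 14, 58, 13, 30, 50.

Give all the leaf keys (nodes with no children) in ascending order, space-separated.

13 30 34 50 69

Insert 48: tree is empty, so 48 becomes the root.
Insert 32: 32 < 48 → go left. Place as left child of 48.
Insert 45: 45 < 48 → go left; 45 > 32 → go right. Place as right child of 32.
Insert 75: 75 > 48 → go right. Place as right child of 48.
Insert 33: 33 < 48 → go left; 33 > 32 → go right; 33 < 45 → go left. Place as left child of 45.
Insert 10: 10 < 48 → go left; 10 < 32 → go left. Place as left child of 32.
Insert 25: 25 < 48 → go left; 25 < 32 → go left; 25 > 10 → go right. Place as right child of 10.
Insert 61: 61 > 48 → go right; 61 < 75 → go left. Place as left child of 75.
Insert 11: 11 < 48 → go left; 11 < 32 → go left; 11 > 10 → go right; 11 < 25 → go left. Place as left child of 25.
Insert 65: 65 > 48 → go right; 65 < 75 → go left; 65 > 61 → go right. Place as right child of 61.
Insert 69: 69 > 48 → go right; 69 < 75 → go left; 69 > 61 → go right; 69 > 65 → go right. Place as right child of 65.
Insert 16: 16 < 48 → go left; 16 < 32 → go left; 16 > 10 → go right; 16 < 25 → go left; 16 > 11 → go right. Place as right child of 11.
Insert 34: 34 < 48 → go left; 34 > 32 → go right; 34 < 45 → go left; 34 > 33 → go right. Place as right child of 33.
Insert 14: 14 < 48 → go left; 14 < 32 → go left; 14 > 10 → go right; 14 < 25 → go left; 14 > 11 → go right; 14 < 16 → go left. Place as left child of 16.
Insert 58: 58 > 48 → go right; 58 < 75 → go left; 58 < 61 → go left. Place as left child of 61.
Insert 13: 13 < 48 → go left; 13 < 32 → go left; 13 > 10 → go right; 13 < 25 → go left; 13 > 11 → go right; 13 < 16 → go left; 13 < 14 → go left. Place as left child of 14.
Insert 30: 30 < 48 → go left; 30 < 32 → go left; 30 > 10 → go right; 30 > 25 → go right. Place as right child of 25.
Insert 50: 50 > 48 → go right; 50 < 75 → go left; 50 < 61 → go left; 50 < 58 → go left. Place as left child of 58.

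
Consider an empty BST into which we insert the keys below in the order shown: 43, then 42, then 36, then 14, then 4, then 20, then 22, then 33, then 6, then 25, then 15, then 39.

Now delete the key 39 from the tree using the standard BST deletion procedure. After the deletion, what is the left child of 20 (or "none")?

15

Insert 43: tree is empty, so 43 becomes the root.
Insert 42: 42 < 43 → go left. Place as left child of 43.
Insert 36: 36 < 43 → go left; 36 < 42 → go left. Place as left child of 42.
Insert 14: 14 < 43 → go left; 14 < 42 → go left; 14 < 36 → go left. Place as left child of 36.
Insert 4: 4 < 43 → go left; 4 < 42 → go left; 4 < 36 → go left; 4 < 14 → go left. Place as left child of 14.
Insert 20: 20 < 43 → go left; 20 < 42 → go left; 20 < 36 → go left; 20 > 14 → go right. Place as right child of 14.
Insert 22: 22 < 43 → go left; 22 < 42 → go left; 22 < 36 → go left; 22 > 14 → go right; 22 > 20 → go right. Place as right child of 20.
Insert 33: 33 < 43 → go left; 33 < 42 → go left; 33 < 36 → go left; 33 > 14 → go right; 33 > 20 → go right; 33 > 22 → go right. Place as right child of 22.
Insert 6: 6 < 43 → go left; 6 < 42 → go left; 6 < 36 → go left; 6 < 14 → go left; 6 > 4 → go right. Place as right child of 4.
Insert 25: 25 < 43 → go left; 25 < 42 → go left; 25 < 36 → go left; 25 > 14 → go right; 25 > 20 → go right; 25 > 22 → go right; 25 < 33 → go left. Place as left child of 33.
Insert 15: 15 < 43 → go left; 15 < 42 → go left; 15 < 36 → go left; 15 > 14 → go right; 15 < 20 → go left. Place as left child of 20.
Insert 39: 39 < 43 → go left; 39 < 42 → go left; 39 > 36 → go right. Place as right child of 36.

Delete 39 (at most one child — splice it out).
After deletion, 20's left child: 15.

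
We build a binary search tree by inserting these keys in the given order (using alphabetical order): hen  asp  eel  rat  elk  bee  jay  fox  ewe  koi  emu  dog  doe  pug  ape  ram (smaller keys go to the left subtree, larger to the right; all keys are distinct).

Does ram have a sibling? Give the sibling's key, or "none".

none

Insert hen: tree is empty, so hen becomes the root.
Insert asp: asp < hen → go left. Place as left child of hen.
Insert eel: eel < hen → go left; eel > asp → go right. Place as right child of asp.
Insert rat: rat > hen → go right. Place as right child of hen.
Insert elk: elk < hen → go left; elk > asp → go right; elk > eel → go right. Place as right child of eel.
Insert bee: bee < hen → go left; bee > asp → go right; bee < eel → go left. Place as left child of eel.
Insert jay: jay > hen → go right; jay < rat → go left. Place as left child of rat.
Insert fox: fox < hen → go left; fox > asp → go right; fox > eel → go right; fox > elk → go right. Place as right child of elk.
Insert ewe: ewe < hen → go left; ewe > asp → go right; ewe > eel → go right; ewe > elk → go right; ewe < fox → go left. Place as left child of fox.
Insert koi: koi > hen → go right; koi < rat → go left; koi > jay → go right. Place as right child of jay.
Insert emu: emu < hen → go left; emu > asp → go right; emu > eel → go right; emu > elk → go right; emu < fox → go left; emu < ewe → go left. Place as left child of ewe.
Insert dog: dog < hen → go left; dog > asp → go right; dog < eel → go left; dog > bee → go right. Place as right child of bee.
Insert doe: doe < hen → go left; doe > asp → go right; doe < eel → go left; doe > bee → go right; doe < dog → go left. Place as left child of dog.
Insert pug: pug > hen → go right; pug < rat → go left; pug > jay → go right; pug > koi → go right. Place as right child of koi.
Insert ape: ape < hen → go left; ape < asp → go left. Place as left child of asp.
Insert ram: ram > hen → go right; ram < rat → go left; ram > jay → go right; ram > koi → go right; ram > pug → go right. Place as right child of pug.

ram's parent is pug, which has only one child.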